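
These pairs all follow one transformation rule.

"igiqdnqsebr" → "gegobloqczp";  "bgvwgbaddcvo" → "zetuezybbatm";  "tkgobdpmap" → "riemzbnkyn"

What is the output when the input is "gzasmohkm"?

Looking at the pairs, the operation is to shift every letter 2 places backward in the alphabet (wrapping around).
Doing the same to "gzasmohkm": "exyqkmfik".

exyqkmfik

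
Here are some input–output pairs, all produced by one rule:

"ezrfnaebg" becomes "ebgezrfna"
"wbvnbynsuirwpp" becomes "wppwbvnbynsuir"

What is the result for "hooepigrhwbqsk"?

What's happening: move the last 3 characters to the front (rotate right by 3).
Doing the same to "hooepigrhwbqsk": "qskhooepigrhwb".

qskhooepigrhwb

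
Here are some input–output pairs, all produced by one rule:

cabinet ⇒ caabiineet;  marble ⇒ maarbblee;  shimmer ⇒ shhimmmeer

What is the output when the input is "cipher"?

Looking at the pairs, the operation is to repeat every character 3 times, then keep every other character starting from the second (positions 2nd, 4th, 6th, ...).
For "cipher", step one produces "ccciiippphhheeerrr"; step two turns that into "ciiphherr".

ciiphherr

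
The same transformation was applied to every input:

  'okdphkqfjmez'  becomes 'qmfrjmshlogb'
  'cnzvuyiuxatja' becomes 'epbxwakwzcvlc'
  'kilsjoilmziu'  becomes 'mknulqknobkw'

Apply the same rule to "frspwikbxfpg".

Each output is the input with this applied: shift every letter 2 places forward in the alphabet (wrapping around).
Doing the same to "frspwikbxfpg": "hturykmdzhri".

hturykmdzhri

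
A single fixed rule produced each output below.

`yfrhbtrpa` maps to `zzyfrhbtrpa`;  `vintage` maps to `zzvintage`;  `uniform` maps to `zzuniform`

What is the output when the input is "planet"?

zzplanet

The transformation: prepend "zz".
Doing the same to "planet": "zzplanet".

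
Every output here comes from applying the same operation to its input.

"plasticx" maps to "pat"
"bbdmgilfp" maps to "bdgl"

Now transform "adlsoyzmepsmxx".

Rule — delete the last 2 characters, then keep every other character starting from the first (positions 1st, 3rd, 5th, ...).
For "adlsoyzmepsmxx", step one produces "adlsoyzmepsm"; step two turns that into "alozes".

alozes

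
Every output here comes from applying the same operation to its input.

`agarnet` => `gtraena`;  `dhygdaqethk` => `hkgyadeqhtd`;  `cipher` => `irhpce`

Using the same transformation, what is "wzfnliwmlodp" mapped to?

Each output is the input with this applied: swap the first and last characters, then swap each adjacent pair of characters (1↔2, 3↔4, ...).
"wzfnliwmlodp" → "pzfnliwmlodw" → "zpnfilmwolwd".

zpnfilmwolwd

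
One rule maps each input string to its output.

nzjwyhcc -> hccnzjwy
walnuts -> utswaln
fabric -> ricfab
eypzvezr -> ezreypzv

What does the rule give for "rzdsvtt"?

vttrzds

The transformation: move the last 3 characters to the front (rotate right by 3).
On "rzdsvtt" that produces "vttrzds".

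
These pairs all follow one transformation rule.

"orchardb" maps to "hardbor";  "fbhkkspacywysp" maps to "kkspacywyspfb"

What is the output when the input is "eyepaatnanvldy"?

paatnanvldyey

Each output is the input with this applied: move the first 2 characters to the end (rotate left by 2), then delete the first character.
Applying both steps to "eyepaatnanvldy": "epaatnanvldyey", then "paatnanvldyey".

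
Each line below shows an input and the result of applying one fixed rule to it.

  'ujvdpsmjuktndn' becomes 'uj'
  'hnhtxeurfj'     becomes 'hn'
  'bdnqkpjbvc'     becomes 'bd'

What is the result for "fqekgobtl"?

fq

The pattern: keep only the first 2 characters.
Applying that to "fqekgobtl" gives "fq".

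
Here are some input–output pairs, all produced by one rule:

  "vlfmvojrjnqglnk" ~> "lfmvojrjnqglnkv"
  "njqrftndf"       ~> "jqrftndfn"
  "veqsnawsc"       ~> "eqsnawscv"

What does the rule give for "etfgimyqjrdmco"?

The transformation: move the first character to the end.
Applying that to "etfgimyqjrdmco" gives "tfgimyqjrdmcoe".

tfgimyqjrdmcoe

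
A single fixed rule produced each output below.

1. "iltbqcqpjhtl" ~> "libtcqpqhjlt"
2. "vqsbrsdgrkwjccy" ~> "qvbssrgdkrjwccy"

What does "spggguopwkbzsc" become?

The rule is to swap each adjacent pair of characters (1↔2, 3↔4, ...).
Doing the same to "spggguopwkbzsc": "psggugpokwzbcs".

psggugpokwzbcs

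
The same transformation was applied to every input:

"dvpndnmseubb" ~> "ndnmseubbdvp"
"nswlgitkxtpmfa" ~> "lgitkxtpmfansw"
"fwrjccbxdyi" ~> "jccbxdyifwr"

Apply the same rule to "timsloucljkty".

sloucljktytim

The pattern: move the first 3 characters to the end (rotate left by 3).
"timsloucljkty" → "sloucljktytim".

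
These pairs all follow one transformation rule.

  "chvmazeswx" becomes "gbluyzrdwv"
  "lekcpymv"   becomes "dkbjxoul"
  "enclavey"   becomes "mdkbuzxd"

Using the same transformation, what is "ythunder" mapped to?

What's happening: swap each adjacent pair of characters (1↔2, 3↔4, ...), then shift every letter 1 place backward in the alphabet (wrapping around).
On "ythunder" that produces "sxtgcmqd".

sxtgcmqd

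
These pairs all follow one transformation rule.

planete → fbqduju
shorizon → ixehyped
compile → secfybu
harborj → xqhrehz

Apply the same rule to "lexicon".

The pattern: shift every letter 10 places backward in the alphabet (wrapping around).
So "lexicon" becomes "bunysed".

bunysed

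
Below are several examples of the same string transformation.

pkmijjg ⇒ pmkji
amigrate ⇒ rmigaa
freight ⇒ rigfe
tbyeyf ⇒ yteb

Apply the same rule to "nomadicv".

Rule — delete the last 2 characters, then sort the characters into reverse alphabetical order.
For "nomadicv", step one produces "nomadi"; step two turns that into "onmida".
(Check on "freight": → "freig" → "rigfe" ✓)

onmida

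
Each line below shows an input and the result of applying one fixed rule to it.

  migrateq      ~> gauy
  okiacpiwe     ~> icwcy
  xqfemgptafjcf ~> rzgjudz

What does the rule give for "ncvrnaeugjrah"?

In each case the input is transformed by: shift every letter 6 places backward in the alphabet (wrapping around), then keep every other character starting from the first (positions 1st, 3rd, 5th, ...).
"ncvrnaeugjrah" → "hwplhuyoadlub" → "hphyalb".

hphyalb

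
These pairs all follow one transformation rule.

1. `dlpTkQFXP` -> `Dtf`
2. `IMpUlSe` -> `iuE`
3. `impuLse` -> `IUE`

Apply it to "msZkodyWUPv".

Looking at the pairs, the operation is to flip the case of every letter, then keep one character in every 3, starting at position 1 (positions 1st, 4th, 7th, ...).
For "msZkodyWUPv" the result is "MKYp".
(Check on "IMpUlSe": → "imPuLsE" → "iuE" ✓)

MKYp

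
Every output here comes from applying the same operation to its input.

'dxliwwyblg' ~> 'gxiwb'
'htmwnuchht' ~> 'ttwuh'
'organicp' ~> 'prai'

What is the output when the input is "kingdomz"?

zigo

What's happening: keep every other character starting from the second (positions 2nd, 4th, 6th, ...), then move the last character to the front.
Starting from "kingdomz": after the first operation, "igoz"; after the second, "zigo".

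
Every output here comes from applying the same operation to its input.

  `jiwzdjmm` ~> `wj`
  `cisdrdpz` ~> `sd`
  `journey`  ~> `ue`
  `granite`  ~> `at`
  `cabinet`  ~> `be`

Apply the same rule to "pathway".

The rule is to keep one character in every 3, starting at position 3 (positions 3rd, 6th, 9th, ...).
On "pathway" that produces "ta".

ta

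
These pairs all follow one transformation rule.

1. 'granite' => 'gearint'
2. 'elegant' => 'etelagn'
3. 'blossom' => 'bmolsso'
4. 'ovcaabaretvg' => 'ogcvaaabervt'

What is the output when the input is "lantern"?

lnnaetr

Each output is the input with this applied: move the last character to the front, then swap each adjacent pair of characters (1↔2, 3↔4, ...).
On "lantern": the first step gives "nlanter", and the second then gives "lnnaetr".
(Check on "ovcaabaretvg": → "govcaabaretv" → "ogcvaaabervt" ✓)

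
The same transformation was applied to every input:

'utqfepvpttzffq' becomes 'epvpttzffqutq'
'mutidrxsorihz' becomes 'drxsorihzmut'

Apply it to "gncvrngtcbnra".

rngtcbnragnc

What's happening: move the first 3 characters to the end (rotate left by 3), then delete the first character.
Starting from "gncvrngtcbnra": after the first operation, "vrngtcbnragnc"; after the second, "rngtcbnragnc".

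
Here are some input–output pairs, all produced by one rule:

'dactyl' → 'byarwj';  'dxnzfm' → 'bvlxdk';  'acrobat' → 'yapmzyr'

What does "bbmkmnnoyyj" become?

zzkikllmwwh

The pattern: shift every letter 2 places backward in the alphabet (wrapping around).
Doing the same to "bbmkmnnoyyj": "zzkikllmwwh".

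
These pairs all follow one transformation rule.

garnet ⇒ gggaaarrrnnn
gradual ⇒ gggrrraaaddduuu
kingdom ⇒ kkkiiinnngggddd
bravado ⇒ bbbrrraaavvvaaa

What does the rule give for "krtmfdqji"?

kkkrrrtttmmmfffdddqqq

In each case the input is transformed by: delete the last 2 characters, then repeat every character 3 times.
"krtmfdqji" → "krtmfdq" → "kkkrrrtttmmmfffdddqqq".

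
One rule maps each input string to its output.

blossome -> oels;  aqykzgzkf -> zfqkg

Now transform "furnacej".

cjun

The pattern: move the last 3 characters to the front (rotate right by 3), then keep every other character starting from the first (positions 1st, 3rd, 5th, ...).
Working it through for "furnacej": intermediate "cejfurna", final "cjun".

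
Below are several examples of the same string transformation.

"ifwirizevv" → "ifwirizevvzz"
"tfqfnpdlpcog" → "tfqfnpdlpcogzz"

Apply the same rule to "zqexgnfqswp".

What's happening: append "zz".
For "zqexgnfqswp" the result is "zqexgnfqswpzz".

zqexgnfqswpzz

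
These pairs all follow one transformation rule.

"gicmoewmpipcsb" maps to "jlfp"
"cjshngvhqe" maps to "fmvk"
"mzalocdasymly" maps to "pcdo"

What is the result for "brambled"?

Each output is the input with this applied: shift every letter 3 places forward in the alphabet (wrapping around), then keep only the first 4 characters.
Applying both steps to "brambled": "eudpeohg", then "eudp".

eudp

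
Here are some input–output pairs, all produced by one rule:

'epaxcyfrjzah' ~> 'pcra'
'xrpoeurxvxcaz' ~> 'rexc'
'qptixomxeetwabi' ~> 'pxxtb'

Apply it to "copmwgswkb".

The rule is to keep one character in every 3, starting at position 2 (positions 2nd, 5th, 8th, ...).
On "copmwgswkb" that produces "oww".

oww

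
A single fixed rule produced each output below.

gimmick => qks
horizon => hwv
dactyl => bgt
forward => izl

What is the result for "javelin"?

Rule — shift every letter 8 places forward in the alphabet (wrapping around), then keep only the last 3 characters.
So "javelin" becomes "tqv".

tqv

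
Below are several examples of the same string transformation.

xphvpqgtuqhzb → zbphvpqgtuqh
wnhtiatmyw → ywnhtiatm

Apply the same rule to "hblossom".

Rule — delete the first character, then move the last 2 characters to the front (rotate right by 2).
For "hblossom", step one produces "blossom"; step two turns that into "ombloss".
(Check on "wnhtiatmyw": → "nhtiatmyw" → "ywnhtiatm" ✓)

ombloss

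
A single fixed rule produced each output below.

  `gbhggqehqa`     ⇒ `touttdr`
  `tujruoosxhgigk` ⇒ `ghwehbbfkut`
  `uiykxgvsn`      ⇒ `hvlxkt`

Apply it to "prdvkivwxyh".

ceqixvij

Looking at the pairs, the operation is to delete the last 3 characters, then shift every letter 13 places forward in the alphabet (wrapping around) — i.e. ROT13.
Starting from "prdvkivwxyh": after the first operation, "prdvkivw"; after the second, "ceqixvij".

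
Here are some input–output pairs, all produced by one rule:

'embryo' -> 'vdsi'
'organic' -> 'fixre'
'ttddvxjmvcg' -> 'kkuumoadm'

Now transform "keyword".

bvpnf

Each output is the input with this applied: shift every letter 9 places backward in the alphabet (wrapping around), then delete the last 2 characters.
Working it through for "keyword": intermediate "bvpnfiu", final "bvpnf".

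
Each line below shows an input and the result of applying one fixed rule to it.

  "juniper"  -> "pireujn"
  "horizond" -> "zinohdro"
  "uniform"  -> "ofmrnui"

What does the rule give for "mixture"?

uterimx

Rule — move the first 3 characters to the end (rotate left by 3), then swap each adjacent pair of characters (1↔2, 3↔4, ...).
For "mixture", step one produces "turemix"; step two turns that into "uterimx".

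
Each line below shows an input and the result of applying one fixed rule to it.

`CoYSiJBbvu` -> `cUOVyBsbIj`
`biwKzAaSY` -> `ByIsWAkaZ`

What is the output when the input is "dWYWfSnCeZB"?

DbwzyEwcFNs

In each case the input is transformed by: take characters alternately from the front and the back (1st, last, 2nd, 2nd-last, ...), then flip the case of every letter.
"dWYWfSnCeZB" → "dBWZYeWCfnS" → "DbwzyEwcFNs".
(Check on "biwKzAaSY": → "bYiSwaKAz" → "ByIsWAkaZ" ✓)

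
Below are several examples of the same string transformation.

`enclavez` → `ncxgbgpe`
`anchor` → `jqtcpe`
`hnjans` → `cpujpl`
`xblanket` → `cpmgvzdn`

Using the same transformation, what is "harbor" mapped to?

dqtjct

Each output is the input with this applied: shift every letter 2 places forward in the alphabet (wrapping around), then move the first 3 characters to the end (rotate left by 3).
For "harbor", step one produces "jctdqt"; step two turns that into "dqtjct".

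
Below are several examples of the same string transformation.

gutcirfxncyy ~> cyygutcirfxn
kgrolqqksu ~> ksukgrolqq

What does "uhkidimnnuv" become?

In each case the input is transformed by: move the last 3 characters to the front (rotate right by 3).
For "uhkidimnnuv" the result is "nuvuhkidimn".

nuvuhkidimn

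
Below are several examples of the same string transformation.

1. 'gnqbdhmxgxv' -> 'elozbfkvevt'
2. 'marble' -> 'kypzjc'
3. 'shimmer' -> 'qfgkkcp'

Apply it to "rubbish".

pszzgqf

The transformation: shift every letter 2 places backward in the alphabet (wrapping around).
Doing the same to "rubbish": "pszzgqf".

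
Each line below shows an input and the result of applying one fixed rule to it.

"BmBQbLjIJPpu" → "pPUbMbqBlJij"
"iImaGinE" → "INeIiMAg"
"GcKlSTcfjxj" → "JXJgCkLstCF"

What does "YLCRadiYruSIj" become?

siJylcrADIyRU

The rule is to move the last 3 characters to the front (rotate right by 3), then flip the case of every letter.
"YLCRadiYruSIj" → "SIjYLCRadiYru" → "siJylcrADIyRU".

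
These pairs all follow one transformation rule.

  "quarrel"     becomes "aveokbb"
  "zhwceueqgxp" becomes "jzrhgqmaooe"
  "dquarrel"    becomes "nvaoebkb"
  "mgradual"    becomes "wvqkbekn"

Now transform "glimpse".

The transformation: take characters alternately from the front and the back (1st, last, 2nd, 2nd-last, ...), then shift every letter 10 places forward in the alphabet (wrapping around).
For "glimpse", step one produces "gelsipm"; step two turns that into "qovcszw".

qovcszw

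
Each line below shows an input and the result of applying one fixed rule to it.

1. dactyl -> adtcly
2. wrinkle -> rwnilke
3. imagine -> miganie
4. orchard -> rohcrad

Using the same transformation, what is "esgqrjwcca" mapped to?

seqgjrcwac

The pattern: swap each adjacent pair of characters (1↔2, 3↔4, ...).
For "esgqrjwcca" the result is "seqgjrcwac".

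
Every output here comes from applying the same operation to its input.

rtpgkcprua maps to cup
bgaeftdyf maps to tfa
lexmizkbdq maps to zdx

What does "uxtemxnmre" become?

The rule is to keep one character in every 3, starting at position 3 (positions 3rd, 6th, 9th, ...), then move the first character to the end.
Starting from "uxtemxnmre": after the first operation, "txr"; after the second, "xrt".

xrt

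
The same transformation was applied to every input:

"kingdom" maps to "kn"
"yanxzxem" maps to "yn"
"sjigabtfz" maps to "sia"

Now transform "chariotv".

ca

In each case the input is transformed by: keep every other character starting from the first (positions 1st, 3rd, 5th, ...), then delete the last 2 characters.
Starting from "chariotv": after the first operation, "cait"; after the second, "ca".
(Check on "sjigabtfz": → "siatz" → "sia" ✓)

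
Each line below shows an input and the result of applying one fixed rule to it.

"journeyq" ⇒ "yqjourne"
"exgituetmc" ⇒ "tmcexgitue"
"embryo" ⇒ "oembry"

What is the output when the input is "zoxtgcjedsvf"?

dsvfzoxtgcje

In each case the input is transformed by: move the first 2 characters to the end (rotate left by 2), then swap the front and back halves of the string.
Working it through for "zoxtgcjedsvf": intermediate "xtgcjedsvfzo", final "dsvfzoxtgcje".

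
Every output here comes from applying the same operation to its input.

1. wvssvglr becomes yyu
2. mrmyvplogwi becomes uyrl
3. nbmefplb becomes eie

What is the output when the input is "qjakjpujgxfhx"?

mmmi

The transformation: keep one character in every 3, starting at position 2 (positions 2nd, 5th, 8th, ...), then shift every letter 3 places forward in the alphabet (wrapping around).
Applying both steps to "qjakjpujgxfhx": "jjjf", then "mmmi".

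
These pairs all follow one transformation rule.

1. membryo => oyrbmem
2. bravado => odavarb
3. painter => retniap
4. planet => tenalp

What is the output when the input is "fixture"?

erutxif

What's happening: reverse the string.
"fixture" → "erutxif".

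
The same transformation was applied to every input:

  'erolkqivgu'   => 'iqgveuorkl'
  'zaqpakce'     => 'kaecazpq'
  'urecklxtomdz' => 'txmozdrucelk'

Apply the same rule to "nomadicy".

idyconam

The pattern: swap the front and back halves of the string, then swap each adjacent pair of characters (1↔2, 3↔4, ...).
"nomadicy" → "dicynoma" → "idyconam".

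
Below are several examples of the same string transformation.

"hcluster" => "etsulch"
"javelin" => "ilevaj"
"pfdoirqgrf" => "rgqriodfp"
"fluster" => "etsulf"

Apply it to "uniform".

rofinu

Each output is the input with this applied: delete the last character, then reverse the string.
Working it through for "uniform": intermediate "unifor", final "rofinu".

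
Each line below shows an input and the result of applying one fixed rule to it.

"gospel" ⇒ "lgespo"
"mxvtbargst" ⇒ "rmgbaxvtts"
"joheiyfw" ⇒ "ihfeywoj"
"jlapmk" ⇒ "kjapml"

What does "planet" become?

Each output is the input with this applied: sort the characters into reverse alphabetical order, then swap the front and back halves of the string.
For "planet", step one produces "tpnlea"; step two turns that into "leatpn".

leatpn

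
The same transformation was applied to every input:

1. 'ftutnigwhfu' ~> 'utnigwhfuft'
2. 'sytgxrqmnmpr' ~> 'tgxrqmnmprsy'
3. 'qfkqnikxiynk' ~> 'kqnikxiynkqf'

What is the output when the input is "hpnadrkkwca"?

nadrkkwcahp

In each case the input is transformed by: move the first 2 characters to the end (rotate left by 2).
"hpnadrkkwca" → "nadrkkwcahp".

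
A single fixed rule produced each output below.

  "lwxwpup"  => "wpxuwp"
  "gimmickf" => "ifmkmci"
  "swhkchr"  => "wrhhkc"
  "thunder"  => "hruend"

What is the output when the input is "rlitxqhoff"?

lfiftoxhq

Each output is the input with this applied: delete the first character, then take characters alternately from the front and the back (1st, last, 2nd, 2nd-last, ...).
Working it through for "rlitxqhoff": intermediate "litxqhoff", final "lfiftoxhq".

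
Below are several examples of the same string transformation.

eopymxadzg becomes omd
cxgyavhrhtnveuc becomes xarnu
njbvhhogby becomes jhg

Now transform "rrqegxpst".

Rule — keep one character in every 3, starting at position 2 (positions 2nd, 5th, 8th, ...).
Applying that to "rrqegxpst" gives "rgs".

rgs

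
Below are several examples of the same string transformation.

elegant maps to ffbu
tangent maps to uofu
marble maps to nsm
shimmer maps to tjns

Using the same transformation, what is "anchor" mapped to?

bdp

Rule — shift every letter 1 place forward in the alphabet (wrapping around), then keep every other character starting from the first (positions 1st, 3rd, 5th, ...).
For "anchor", step one produces "bodips"; step two turns that into "bdp".
(Check on "marble": → "nbscmf" → "nsm" ✓)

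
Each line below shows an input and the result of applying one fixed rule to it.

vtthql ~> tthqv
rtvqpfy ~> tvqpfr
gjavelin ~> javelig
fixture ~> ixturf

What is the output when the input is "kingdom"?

In each case the input is transformed by: delete the last character, then move the first character to the end.
Working it through for "kingdom": intermediate "kingdo", final "ingdok".

ingdok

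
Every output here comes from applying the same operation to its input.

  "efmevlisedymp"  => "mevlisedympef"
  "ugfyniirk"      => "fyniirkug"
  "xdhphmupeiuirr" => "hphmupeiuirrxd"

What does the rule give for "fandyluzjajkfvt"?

Looking at the pairs, the operation is to move the first 2 characters to the end (rotate left by 2).
Doing the same to "fandyluzjajkfvt": "ndyluzjajkfvtfa".

ndyluzjajkfvtfa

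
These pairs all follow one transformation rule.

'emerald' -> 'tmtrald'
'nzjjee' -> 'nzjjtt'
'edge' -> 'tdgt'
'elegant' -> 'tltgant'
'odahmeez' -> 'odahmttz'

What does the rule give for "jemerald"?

jtmtrald

The pattern: replace every "e" with "t".
For "jemerald" the result is "jtmtrald".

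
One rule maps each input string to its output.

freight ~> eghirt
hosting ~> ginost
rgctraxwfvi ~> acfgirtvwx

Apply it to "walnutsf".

aflnstu

Each output is the input with this applied: delete the first character, then sort the characters into alphabetical order.
Applying both steps to "walnutsf": "alnutsf", then "aflnstu".
(Check on "hosting": → "osting" → "ginost" ✓)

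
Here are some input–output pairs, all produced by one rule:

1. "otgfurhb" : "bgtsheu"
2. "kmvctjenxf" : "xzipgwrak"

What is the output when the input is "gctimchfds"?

The transformation: shift every letter 13 places forward in the alphabet (wrapping around) — i.e. ROT13, then delete the last character.
Applying that to "gctimchfds" gives "tpgvzpusq".
(Check on "kmvctjenxf": → "xzipgwraks" → "xzipgwrak" ✓)

tpgvzpusq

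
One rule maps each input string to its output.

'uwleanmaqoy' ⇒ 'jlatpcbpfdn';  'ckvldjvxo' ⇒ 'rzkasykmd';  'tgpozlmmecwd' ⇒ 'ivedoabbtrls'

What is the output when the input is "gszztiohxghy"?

The rule is to shift every letter 11 places backward in the alphabet (wrapping around).
"gszztiohxghy" → "vhooixdwmvwn".

vhooixdwmvwn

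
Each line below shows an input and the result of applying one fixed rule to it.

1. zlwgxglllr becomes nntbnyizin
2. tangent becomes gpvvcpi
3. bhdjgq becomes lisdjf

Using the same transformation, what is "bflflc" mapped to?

In each case the input is transformed by: move the last 3 characters to the front (rotate right by 3), then shift every letter 2 places forward in the alphabet (wrapping around).
Working it through for "bflflc": intermediate "flcbfl", final "hnedhn".

hnedhn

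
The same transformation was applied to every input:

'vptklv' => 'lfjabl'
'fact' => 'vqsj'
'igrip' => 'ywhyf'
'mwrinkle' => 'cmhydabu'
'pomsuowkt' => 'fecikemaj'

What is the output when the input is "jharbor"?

The rule is to shift every letter 10 places backward in the alphabet (wrapping around).
Applying that to "jharbor" gives "zxqhreh".

zxqhreh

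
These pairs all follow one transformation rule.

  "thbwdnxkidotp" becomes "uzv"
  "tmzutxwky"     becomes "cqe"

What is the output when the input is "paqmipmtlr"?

zrx

What's happening: shift every letter 6 places forward in the alphabet (wrapping around), then keep only the last 3 characters.
For "paqmipmtlr", step one produces "vgwsovszrx"; step two turns that into "zrx".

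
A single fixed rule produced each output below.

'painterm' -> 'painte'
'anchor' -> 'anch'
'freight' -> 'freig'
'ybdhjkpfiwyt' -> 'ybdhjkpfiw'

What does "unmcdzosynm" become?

What's happening: delete the last 2 characters.
Doing the same to "unmcdzosynm": "unmcdzosy".

unmcdzosy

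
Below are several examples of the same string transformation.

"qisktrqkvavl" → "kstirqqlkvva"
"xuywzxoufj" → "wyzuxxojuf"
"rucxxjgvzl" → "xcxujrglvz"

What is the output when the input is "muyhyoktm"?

hyyuomkmt

Looking at the pairs, the operation is to move the first 3 characters to the end (rotate left by 3), then take characters alternately from the front and the back (1st, last, 2nd, 2nd-last, ...).
Starting from "muyhyoktm": after the first operation, "hyoktmmuy"; after the second, "hyyuomkmt".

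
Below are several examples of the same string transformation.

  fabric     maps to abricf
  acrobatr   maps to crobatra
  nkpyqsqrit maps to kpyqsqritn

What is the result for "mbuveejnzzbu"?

Each output is the input with this applied: move the first character to the end.
On "mbuveejnzzbu" that produces "buveejnzzbum".

buveejnzzbum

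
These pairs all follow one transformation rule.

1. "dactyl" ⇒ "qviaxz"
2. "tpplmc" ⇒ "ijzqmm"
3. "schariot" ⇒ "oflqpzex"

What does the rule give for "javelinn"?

ifkkgxsb

The pattern: swap the front and back halves of the string, then shift every letter 3 places backward in the alphabet (wrapping around).
Doing the same to "javelinn": "ifkkgxsb".
(Check on "dactyl": → "tyldac" → "qviaxz" ✓)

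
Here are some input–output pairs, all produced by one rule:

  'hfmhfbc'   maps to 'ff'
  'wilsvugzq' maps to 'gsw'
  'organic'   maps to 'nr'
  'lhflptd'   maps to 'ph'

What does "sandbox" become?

What's happening: reverse the string, then keep one character in every 3, starting at position 3 (positions 3rd, 6th, 9th, ...).
For "sandbox", step one produces "xobdnas"; step two turns that into "ba".

ba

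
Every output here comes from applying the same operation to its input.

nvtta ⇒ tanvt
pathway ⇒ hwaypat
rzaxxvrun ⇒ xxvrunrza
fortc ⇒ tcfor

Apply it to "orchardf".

Looking at the pairs, the operation is to move the first 3 characters to the end (rotate left by 3).
On "orchardf" that produces "hardforc".

hardforc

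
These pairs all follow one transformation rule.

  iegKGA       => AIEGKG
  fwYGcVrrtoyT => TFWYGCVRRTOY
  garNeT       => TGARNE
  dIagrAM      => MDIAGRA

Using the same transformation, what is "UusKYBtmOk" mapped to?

Rule — move the last character to the front, then convert every letter to uppercase.
On "UusKYBtmOk": the first step gives "kUusKYBtmO", and the second then gives "KUUSKYBTMO".

KUUSKYBTMO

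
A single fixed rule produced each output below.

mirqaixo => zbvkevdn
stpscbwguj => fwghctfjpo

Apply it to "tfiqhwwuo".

Looking at the pairs, the operation is to shift every letter 13 places forward in the alphabet (wrapping around) — i.e. ROT13, then take characters alternately from the front and the back (1st, last, 2nd, 2nd-last, ...).
Working it through for "tfiqhwwuo": intermediate "gsvdujjhb", final "gbshvjdju".

gbshvjdju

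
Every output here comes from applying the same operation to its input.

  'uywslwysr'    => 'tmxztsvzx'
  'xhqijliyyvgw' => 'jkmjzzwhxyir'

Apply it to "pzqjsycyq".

ktzdzrqar

Each output is the input with this applied: shift every letter 1 place forward in the alphabet (wrapping around), then move the first 3 characters to the end (rotate left by 3).
On "pzqjsycyq" that produces "ktzdzrqar".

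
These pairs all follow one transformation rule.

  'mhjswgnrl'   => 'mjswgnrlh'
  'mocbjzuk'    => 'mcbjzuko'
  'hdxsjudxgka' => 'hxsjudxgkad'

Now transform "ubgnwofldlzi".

Rule — move the first character to the end, then swap the first and last characters.
"ubgnwofldlzi" → "bgnwofldlziu" → "ugnwofldlzib".

ugnwofldlzib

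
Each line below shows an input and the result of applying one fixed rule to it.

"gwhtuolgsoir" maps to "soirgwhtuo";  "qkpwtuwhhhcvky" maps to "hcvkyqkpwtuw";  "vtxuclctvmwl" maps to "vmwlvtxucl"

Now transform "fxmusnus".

usfxmu

Rule — swap the front and back halves of the string, then delete the first 2 characters.
Starting from "fxmusnus": after the first operation, "snusfxmu"; after the second, "usfxmu".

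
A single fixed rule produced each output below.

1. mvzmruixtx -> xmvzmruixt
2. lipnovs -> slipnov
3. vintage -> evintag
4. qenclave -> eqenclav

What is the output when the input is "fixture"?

The transformation: move the last character to the front.
"fixture" → "efixtur".

efixtur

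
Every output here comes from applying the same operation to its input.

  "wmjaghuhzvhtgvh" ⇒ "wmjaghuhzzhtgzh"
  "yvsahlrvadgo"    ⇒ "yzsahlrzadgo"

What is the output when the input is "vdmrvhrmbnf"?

zdmrzhrmbnf

In each case the input is transformed by: replace every "v" with "z".
Applying that to "vdmrvhrmbnf" gives "zdmrzhrmbnf".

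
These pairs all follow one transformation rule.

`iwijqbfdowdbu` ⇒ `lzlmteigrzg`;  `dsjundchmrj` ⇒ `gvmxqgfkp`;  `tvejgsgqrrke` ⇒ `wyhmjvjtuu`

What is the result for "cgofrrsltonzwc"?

fjriuuvowrqc

Each output is the input with this applied: delete the last 2 characters, then shift every letter 3 places forward in the alphabet (wrapping around).
Working it through for "cgofrrsltonzwc": intermediate "cgofrrsltonz", final "fjriuuvowrqc".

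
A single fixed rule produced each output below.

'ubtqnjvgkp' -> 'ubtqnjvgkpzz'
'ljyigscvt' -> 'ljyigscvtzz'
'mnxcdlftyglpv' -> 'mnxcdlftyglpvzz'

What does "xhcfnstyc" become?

Rule — append "zz".
On "xhcfnstyc" that produces "xhcfnstyczz".

xhcfnstyczz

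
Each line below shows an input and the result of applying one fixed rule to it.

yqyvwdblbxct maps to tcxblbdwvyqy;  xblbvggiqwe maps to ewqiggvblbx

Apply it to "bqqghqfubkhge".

Looking at the pairs, the operation is to reverse the string.
For "bqqghqfubkhge" the result is "eghkbufqhgqqb".

eghkbufqhgqqb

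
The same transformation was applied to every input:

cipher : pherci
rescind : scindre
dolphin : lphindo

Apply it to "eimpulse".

In each case the input is transformed by: move the first 2 characters to the end (rotate left by 2).
On "eimpulse" that produces "mpulseei".

mpulseei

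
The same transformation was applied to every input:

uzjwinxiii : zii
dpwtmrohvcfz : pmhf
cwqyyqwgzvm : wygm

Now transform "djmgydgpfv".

jyp

The pattern: keep one character in every 3, starting at position 2 (positions 2nd, 5th, 8th, ...).
Doing the same to "djmgydgpfv": "jyp".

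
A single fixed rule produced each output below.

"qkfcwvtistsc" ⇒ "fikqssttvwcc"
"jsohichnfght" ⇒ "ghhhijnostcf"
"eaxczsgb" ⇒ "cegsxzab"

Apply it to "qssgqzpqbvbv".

Looking at the pairs, the operation is to sort the characters into alphabetical order, then move the first 2 characters to the end (rotate left by 2).
Applying both steps to "qssgqzpqbvbv": "bbgpqqqssvvz", then "gpqqqssvvzbb".

gpqqqssvvzbb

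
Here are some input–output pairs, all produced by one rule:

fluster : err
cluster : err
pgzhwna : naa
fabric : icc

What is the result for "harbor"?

orr

What's happening: double every character, then keep only the last 3 characters.
For "harbor", step one produces "hhaarrbboorr"; step two turns that into "orr".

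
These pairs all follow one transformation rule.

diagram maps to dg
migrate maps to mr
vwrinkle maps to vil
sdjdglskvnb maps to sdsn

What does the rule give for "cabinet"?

The rule is to move the last character to the front, then keep one character in every 3, starting at position 2 (positions 2nd, 5th, 8th, ...).
Working it through for "cabinet": intermediate "tcabine", final "ci".

ci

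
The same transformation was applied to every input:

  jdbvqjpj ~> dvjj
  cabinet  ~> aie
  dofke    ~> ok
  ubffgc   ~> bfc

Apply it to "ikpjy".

The rule is to keep every other character starting from the second (positions 2nd, 4th, 6th, ...).
"ikpjy" → "kj".

kj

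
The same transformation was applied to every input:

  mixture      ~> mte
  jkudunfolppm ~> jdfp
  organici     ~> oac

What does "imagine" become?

The transformation: keep one character in every 3, starting at position 1 (positions 1st, 4th, 7th, ...).
For "imagine" the result is "ige".

ige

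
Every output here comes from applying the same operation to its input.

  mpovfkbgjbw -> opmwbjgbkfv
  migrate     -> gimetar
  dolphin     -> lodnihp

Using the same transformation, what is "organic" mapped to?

Rule — reverse the string, then move the last 3 characters to the front (rotate right by 3).
Starting from "organic": after the first operation, "cinagro"; after the second, "grocina".

grocina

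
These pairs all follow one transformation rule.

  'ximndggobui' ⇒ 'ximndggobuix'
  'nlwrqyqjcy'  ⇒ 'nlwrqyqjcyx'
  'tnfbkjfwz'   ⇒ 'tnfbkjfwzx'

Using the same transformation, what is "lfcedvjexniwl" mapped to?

lfcedvjexniwlx

Each output is the input with this applied: append "x".
So "lfcedvjexniwl" becomes "lfcedvjexniwlx".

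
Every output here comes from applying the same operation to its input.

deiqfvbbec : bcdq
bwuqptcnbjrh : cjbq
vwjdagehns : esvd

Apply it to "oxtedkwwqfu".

The transformation: keep one character in every 3, starting at position 1 (positions 1st, 4th, 7th, ...), then swap the front and back halves of the string.
"oxtedkwwqfu" → "oewf" → "wfoe".

wfoe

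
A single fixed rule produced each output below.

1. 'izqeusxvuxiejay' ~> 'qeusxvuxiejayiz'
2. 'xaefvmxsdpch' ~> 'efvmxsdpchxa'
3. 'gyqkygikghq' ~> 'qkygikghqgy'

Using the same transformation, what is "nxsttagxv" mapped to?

Looking at the pairs, the operation is to move the first 2 characters to the end (rotate left by 2).
On "nxsttagxv" that produces "sttagxvnx".

sttagxvnx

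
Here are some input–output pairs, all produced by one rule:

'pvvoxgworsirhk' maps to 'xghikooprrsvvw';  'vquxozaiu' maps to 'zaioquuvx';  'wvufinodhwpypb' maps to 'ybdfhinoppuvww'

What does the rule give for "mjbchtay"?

The rule is to sort the characters into alphabetical order, then move the last character to the front.
Doing the same to "mjbchtay": "yabchjmt".

yabchjmt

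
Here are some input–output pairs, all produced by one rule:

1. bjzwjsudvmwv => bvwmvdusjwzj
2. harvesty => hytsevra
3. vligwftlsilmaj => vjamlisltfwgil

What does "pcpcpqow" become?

pwoqpcpc

What's happening: reverse the string, then move the last character to the front.
On "pcpcpqow" that produces "pwoqpcpc".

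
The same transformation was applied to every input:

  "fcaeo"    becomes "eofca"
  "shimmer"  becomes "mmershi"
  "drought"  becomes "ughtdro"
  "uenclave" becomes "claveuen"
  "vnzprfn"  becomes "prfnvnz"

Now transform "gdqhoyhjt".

hoyhjtgdq

The pattern: move the first 3 characters to the end (rotate left by 3).
So "gdqhoyhjt" becomes "hoyhjtgdq".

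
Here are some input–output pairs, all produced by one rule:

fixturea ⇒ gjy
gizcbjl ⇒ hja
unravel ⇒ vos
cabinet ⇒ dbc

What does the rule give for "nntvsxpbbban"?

What's happening: shift every letter 1 place forward in the alphabet (wrapping around), then keep only the first 3 characters.
Starting from "nntvsxpbbban": after the first operation, "oouwtyqcccbo"; after the second, "oou".

oou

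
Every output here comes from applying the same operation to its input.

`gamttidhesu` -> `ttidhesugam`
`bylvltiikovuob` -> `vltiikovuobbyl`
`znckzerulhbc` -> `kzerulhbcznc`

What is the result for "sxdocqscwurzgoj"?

The pattern: move the first 3 characters to the end (rotate left by 3).
So "sxdocqscwurzgoj" becomes "ocqscwurzgojsxd".

ocqscwurzgojsxd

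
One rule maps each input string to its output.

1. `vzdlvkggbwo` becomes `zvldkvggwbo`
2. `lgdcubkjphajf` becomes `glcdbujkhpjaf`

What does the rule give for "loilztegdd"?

What's happening: swap each adjacent pair of characters (1↔2, 3↔4, ...).
Doing the same to "loilztegdd": "ollitzgedd".

ollitzgedd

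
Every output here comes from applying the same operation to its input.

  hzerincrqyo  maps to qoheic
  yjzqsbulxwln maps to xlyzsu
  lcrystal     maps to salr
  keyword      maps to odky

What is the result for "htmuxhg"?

xghm

The transformation: keep every other character starting from the first (positions 1st, 3rd, 5th, ...), then move the last 2 characters to the front (rotate right by 2).
Working it through for "htmuxhg": intermediate "hmxg", final "xghm".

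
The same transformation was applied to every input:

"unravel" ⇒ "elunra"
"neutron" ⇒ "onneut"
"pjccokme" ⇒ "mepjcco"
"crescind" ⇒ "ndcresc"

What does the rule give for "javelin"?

The rule is to move the last 2 characters to the front (rotate right by 2), then delete the last character.
Applying both steps to "javelin": "injavel", then "injave".

injave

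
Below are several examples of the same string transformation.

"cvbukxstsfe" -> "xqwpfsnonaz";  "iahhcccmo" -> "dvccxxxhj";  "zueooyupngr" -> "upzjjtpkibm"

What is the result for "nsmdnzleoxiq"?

inhyiugzjsdl

The pattern: shift every letter 5 places backward in the alphabet (wrapping around).
On "nsmdnzleoxiq" that produces "inhyiugzjsdl".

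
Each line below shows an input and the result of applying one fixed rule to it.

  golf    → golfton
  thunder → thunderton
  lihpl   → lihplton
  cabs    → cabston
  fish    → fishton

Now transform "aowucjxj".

aowucjxjton

Looking at the pairs, the operation is to append "ton".
Doing the same to "aowucjxj": "aowucjxjton".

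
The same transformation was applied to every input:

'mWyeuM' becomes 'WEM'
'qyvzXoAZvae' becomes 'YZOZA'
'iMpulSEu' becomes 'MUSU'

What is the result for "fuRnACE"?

The transformation: keep every other character starting from the second (positions 2nd, 4th, 6th, ...), then convert every letter to uppercase.
"fuRnACE" → "UNC".

UNC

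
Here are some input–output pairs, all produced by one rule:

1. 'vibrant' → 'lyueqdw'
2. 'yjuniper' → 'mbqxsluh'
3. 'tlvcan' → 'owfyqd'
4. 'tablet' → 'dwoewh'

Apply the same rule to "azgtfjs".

In each case the input is transformed by: swap each adjacent pair of characters (1↔2, 3↔4, ...), then shift every letter 3 places forward in the alphabet (wrapping around).
Doing the same to "azgtfjs": "cdwjmiv".

cdwjmiv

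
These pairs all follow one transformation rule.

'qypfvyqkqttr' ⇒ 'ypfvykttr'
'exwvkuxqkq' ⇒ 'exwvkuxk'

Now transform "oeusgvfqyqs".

oeusgvfys

Looking at the pairs, the operation is to remove every "q".
So "oeusgvfqyqs" becomes "oeusgvfys".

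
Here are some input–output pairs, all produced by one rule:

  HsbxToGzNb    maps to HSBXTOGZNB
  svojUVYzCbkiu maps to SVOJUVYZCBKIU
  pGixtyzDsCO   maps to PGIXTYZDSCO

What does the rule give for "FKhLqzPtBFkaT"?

FKHLQZPTBFKAT

Rule — convert every letter to uppercase.
Applying that to "FKhLqzPtBFkaT" gives "FKHLQZPTBFKAT".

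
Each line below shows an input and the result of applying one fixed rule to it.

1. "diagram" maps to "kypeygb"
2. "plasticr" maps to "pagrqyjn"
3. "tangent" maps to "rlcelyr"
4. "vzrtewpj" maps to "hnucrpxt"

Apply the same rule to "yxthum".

In each case the input is transformed by: shift every letter 2 places backward in the alphabet (wrapping around), then reverse the string.
For "yxthum", step one produces "wvrfsk"; step two turns that into "ksfrvw".

ksfrvw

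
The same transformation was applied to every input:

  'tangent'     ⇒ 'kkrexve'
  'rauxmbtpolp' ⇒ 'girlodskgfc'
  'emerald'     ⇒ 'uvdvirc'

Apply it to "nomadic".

tefdruz

The transformation: shift every letter 9 places backward in the alphabet (wrapping around), then move the last character to the front.
Doing the same to "nomadic": "tefdruz".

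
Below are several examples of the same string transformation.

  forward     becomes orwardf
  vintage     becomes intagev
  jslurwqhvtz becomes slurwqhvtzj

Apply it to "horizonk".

orizonkh

The rule is to move the first character to the end.
"horizonk" → "orizonkh".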